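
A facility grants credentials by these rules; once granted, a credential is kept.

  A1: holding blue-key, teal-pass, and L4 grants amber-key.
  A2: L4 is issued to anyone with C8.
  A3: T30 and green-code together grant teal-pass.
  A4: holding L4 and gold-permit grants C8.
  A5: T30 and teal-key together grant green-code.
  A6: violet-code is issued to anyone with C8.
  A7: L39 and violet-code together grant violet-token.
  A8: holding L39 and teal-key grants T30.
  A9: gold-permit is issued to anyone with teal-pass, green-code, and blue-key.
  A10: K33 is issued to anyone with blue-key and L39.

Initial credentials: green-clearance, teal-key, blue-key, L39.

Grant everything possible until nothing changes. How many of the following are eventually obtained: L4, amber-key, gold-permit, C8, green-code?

2

Holding L39 and teal-key grants T30 (A8).
Holding T30 and teal-key grants green-code (A5).
Holding T30 and green-code grants teal-pass (A3).
Holding teal-pass, green-code, and blue-key grants gold-permit (A9).
L4 would need C8 (A2), but C8 is never granted.
amber-key would need blue-key, teal-pass, and L4 (A1), but L4 is never granted.
gold-permit: reached.
C8 would need L4 and gold-permit (A4), but L4 is never granted.
green-code: reached.
Reached: gold-permit and green-code — 2 of the 5.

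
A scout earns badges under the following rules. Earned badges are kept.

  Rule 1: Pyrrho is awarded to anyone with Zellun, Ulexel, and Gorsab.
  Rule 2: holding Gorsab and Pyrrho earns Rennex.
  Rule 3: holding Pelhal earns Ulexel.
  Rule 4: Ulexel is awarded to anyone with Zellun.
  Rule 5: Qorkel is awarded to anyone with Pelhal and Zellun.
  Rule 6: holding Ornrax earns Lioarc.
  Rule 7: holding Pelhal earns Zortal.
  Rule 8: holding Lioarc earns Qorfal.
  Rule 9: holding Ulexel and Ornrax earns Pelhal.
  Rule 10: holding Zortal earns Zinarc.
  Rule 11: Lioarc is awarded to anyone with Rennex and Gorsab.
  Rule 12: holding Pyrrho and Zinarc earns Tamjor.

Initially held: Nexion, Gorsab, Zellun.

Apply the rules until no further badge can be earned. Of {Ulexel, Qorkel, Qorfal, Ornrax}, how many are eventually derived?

With Zellun, Ulexel is earned (Rule 4).
With Zellun, Ulexel, and Gorsab, Pyrrho is earned (Rule 1).
With Gorsab and Pyrrho, Rennex is earned (Rule 2).
With Rennex and Gorsab, Lioarc is earned (Rule 11).
With Lioarc, Qorfal is earned (Rule 8).
Ulexel: reached.
Qorkel would need Pelhal and Zellun (Rule 5), but Pelhal is never earned.
Qorfal: reached.
No rule produces Ornrax, and it is not given.
Reached: Ulexel and Qorfal — 2 of the 4.

2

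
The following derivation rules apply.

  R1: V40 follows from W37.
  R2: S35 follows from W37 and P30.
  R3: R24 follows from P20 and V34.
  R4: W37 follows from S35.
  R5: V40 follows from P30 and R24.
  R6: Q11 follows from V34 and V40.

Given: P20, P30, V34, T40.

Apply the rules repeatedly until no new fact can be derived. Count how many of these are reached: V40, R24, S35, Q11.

P20 and V34 hold, so R24 follows (R3).
From P30 and R24, R5 gives V40.
V34 and V40 hold, so Q11 follows (R6).
V40: reached.
R24: reached.
S35 would need W37 and P30 (R2), but W37 is never established.
Q11: reached.
Reached: V40, R24, and Q11 — 3 of the 4.

3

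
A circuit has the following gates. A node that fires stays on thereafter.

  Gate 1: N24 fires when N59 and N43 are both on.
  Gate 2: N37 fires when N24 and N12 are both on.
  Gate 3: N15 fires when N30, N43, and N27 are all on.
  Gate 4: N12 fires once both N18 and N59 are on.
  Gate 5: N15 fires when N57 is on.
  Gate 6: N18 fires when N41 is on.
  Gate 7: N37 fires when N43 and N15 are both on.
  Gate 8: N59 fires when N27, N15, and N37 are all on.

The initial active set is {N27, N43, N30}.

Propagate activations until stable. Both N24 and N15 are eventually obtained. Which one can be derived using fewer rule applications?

N15

N15: N30, N43, and N27 are on, so N15 fires (Gate 3). [1 rule application]
N24: Gate 3: N30, N43, and N27 on → N15 on. Gate 7: N43 and N15 on → N37 on. N27, N15, and N37 are on, so N59 fires (Gate 8). Gate 1: N59 and N43 on → N24 on. [4 rule applications]
N15 needs fewer.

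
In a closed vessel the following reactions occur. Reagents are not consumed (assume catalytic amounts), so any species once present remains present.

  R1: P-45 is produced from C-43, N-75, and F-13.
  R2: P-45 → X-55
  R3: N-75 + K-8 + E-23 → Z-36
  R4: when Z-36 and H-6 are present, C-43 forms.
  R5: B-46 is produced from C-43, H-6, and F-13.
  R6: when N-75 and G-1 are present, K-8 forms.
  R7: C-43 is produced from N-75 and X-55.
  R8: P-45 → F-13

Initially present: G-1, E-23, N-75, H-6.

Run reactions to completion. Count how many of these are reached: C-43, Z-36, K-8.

N-75 and G-1 present → K-8 forms (R6).
N-75, K-8, and E-23 present → Z-36 forms (R3).
Z-36 and H-6 present → C-43 forms (R4).
C-43: reached.
Z-36: reached.
K-8: reached.
All 3 are reached.

3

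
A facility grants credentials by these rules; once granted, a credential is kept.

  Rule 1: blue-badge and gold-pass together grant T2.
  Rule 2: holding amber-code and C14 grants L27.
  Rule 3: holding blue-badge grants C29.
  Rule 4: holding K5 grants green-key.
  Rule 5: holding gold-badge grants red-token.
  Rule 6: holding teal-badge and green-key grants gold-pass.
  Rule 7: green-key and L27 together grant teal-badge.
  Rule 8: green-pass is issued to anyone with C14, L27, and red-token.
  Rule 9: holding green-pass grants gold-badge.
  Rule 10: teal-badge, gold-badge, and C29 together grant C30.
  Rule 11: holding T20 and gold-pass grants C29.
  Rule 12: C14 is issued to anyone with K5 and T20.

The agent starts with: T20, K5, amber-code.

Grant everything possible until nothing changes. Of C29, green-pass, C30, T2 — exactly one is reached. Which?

C29

Holding K5 and T20 grants C14 (Rule 12).
Holding K5 grants green-key (Rule 4).
Holding amber-code and C14 grants L27 (Rule 2).
Holding green-key and L27 grants teal-badge (Rule 7).
Holding teal-badge and green-key grants gold-pass (Rule 6).
Holding T20 and gold-pass grants C29 (Rule 11).
green-pass would need C14, L27, and red-token (Rule 8), but red-token is never granted. C30 would need teal-badge, gold-badge, and C29 (Rule 10), but gold-badge is never granted. T2 would need blue-badge and gold-pass (Rule 1), but blue-badge is never granted.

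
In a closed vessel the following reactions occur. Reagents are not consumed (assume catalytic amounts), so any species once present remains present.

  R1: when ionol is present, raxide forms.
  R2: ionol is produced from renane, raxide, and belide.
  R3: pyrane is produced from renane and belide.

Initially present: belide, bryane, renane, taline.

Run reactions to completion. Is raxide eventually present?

No

raxide would need ionol (R1), but ionol never forms.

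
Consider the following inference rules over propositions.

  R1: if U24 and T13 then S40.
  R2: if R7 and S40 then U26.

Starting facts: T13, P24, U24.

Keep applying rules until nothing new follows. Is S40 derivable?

U24 and T13 hold, so S40 follows (R1).

Yes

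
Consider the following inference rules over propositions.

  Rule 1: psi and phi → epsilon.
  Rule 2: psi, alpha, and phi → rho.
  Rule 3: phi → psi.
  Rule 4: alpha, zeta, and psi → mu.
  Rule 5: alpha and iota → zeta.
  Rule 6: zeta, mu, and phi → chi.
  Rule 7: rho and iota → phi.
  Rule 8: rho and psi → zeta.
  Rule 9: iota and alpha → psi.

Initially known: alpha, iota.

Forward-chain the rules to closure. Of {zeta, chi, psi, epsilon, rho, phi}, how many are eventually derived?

2

From iota and alpha, Rule 9 gives psi.
From alpha and iota, Rule 5 gives zeta.
zeta: reached.
chi would need zeta, mu, and phi (Rule 6), but phi is never established.
psi: reached.
epsilon would need psi and phi (Rule 1), but phi is never established.
rho would need psi, alpha, and phi (Rule 2), but phi is never established.
phi would need rho and iota (Rule 7), but rho is never established.
Reached: zeta and psi — 2 of the 6.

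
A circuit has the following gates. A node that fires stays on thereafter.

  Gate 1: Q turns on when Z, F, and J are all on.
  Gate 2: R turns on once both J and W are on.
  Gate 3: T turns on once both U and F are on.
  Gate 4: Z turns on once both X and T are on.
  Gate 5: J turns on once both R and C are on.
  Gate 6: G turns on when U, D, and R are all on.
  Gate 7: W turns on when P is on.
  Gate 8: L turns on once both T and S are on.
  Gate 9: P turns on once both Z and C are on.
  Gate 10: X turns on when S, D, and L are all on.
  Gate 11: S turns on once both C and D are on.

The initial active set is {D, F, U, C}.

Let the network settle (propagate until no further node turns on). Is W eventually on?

Yes

C and D are on, so S turns on (Gate 11).
Gate 3: U and F on → T on.
T and S are on, so L turns on (Gate 8).
Gate 10: S, D, and L on → X on.
X and T are on, so Z turns on (Gate 4).
Z and C are on, so P turns on (Gate 9).
Gate 7: P on → W on.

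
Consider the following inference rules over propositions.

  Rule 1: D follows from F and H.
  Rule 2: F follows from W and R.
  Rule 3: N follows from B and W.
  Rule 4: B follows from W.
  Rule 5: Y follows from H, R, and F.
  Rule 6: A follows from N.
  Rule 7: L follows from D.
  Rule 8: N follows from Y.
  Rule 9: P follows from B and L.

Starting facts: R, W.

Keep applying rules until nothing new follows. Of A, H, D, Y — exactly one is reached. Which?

From W, Rule 4 gives B.
From B and W, Rule 3 gives N.
From N, Rule 6 gives A.
Y would need H, R, and F (Rule 5), but H is never established. D would need F and H (Rule 1), but H is never established. No rule produces H, and it is not given.

A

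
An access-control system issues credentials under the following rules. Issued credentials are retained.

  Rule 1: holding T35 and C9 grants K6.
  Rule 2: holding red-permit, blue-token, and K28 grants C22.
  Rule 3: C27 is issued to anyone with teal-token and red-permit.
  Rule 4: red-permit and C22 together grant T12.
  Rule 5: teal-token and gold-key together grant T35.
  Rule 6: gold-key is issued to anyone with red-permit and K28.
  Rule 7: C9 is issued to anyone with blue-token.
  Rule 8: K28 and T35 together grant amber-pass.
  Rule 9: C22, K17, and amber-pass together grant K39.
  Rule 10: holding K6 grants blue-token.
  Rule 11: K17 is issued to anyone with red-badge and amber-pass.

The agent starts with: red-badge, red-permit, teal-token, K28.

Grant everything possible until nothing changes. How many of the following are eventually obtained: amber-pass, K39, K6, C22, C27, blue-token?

2

Holding red-permit and K28 grants gold-key (Rule 6).
Holding teal-token and red-permit grants C27 (Rule 3).
Holding teal-token and gold-key grants T35 (Rule 5).
Holding K28 and T35 grants amber-pass (Rule 8).
amber-pass: reached.
K39 would need C22, K17, and amber-pass (Rule 9), but C22 is never granted.
K6 would need T35 and C9 (Rule 1), but C9 is never granted.
C22 would need red-permit, blue-token, and K28 (Rule 2), but blue-token is never granted.
C27: reached.
blue-token would need K6 (Rule 10), but K6 is never granted.
Reached: amber-pass and C27 — 2 of the 6.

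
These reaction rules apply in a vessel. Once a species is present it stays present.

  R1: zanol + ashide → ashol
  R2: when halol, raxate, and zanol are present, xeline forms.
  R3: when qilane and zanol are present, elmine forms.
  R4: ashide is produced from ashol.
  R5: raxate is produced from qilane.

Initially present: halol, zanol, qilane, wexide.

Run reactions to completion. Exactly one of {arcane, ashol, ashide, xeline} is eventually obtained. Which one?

qilane present → raxate forms (R5).
halol, raxate, and zanol present → xeline forms (R2).
ashide would need ashol (R4), but ashol never forms. No rule produces arcane, and it is not given. ashol would need zanol and ashide (R1), but ashide never forms.

xeline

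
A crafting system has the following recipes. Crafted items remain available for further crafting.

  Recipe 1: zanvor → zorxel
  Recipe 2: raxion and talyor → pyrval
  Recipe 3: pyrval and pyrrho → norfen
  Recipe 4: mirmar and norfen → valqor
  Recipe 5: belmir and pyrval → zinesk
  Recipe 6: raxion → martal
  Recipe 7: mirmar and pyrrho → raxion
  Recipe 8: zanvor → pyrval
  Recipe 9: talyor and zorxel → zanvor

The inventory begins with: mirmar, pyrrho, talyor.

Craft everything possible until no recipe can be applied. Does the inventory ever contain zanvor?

zanvor would need talyor and zorxel (Recipe 9), but zorxel is never obtained.

No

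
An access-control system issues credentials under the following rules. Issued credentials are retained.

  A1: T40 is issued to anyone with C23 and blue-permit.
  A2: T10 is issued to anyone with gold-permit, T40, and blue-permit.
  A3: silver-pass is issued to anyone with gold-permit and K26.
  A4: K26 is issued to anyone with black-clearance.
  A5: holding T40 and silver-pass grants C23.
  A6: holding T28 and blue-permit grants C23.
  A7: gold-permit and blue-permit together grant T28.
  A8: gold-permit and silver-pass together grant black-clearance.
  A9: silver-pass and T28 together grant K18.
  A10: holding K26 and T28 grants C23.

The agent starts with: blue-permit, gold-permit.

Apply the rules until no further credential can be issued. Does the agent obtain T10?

Holding gold-permit and blue-permit grants T28 (A7).
Holding T28 and blue-permit grants C23 (A6).
Holding C23 and blue-permit grants T40 (A1).
Holding gold-permit, T40, and blue-permit grants T10 (A2).

Yes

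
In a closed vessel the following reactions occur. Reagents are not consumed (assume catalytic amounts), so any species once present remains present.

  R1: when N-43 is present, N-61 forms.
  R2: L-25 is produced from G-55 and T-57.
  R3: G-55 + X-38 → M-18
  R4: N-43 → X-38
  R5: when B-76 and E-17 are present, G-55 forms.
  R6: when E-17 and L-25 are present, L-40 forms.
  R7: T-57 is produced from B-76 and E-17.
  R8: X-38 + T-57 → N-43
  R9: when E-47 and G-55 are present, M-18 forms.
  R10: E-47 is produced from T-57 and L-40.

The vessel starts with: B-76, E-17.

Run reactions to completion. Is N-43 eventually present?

N-43 would need X-38 and T-57 (R8), but X-38 never forms.

No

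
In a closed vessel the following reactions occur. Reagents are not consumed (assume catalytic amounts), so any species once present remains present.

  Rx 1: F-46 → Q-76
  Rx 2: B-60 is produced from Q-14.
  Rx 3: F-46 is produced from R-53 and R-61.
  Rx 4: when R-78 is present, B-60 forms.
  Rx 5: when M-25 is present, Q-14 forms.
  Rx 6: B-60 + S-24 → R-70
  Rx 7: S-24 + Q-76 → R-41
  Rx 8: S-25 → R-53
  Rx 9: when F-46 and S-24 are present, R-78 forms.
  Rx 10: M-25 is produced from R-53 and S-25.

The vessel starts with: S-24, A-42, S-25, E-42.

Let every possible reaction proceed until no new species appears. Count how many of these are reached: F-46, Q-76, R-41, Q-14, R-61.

S-25 present → R-53 forms (Rx 8).
R-53 and S-25 present → M-25 forms (Rx 10).
M-25 present → Q-14 forms (Rx 5).
F-46 would need R-53 and R-61 (Rx 3), but R-61 never forms.
Q-76 would need F-46 (Rx 1), but F-46 never forms.
R-41 would need S-24 and Q-76 (Rx 7), but Q-76 never forms.
Q-14: reached.
No rule produces R-61, and it is not given.
Reached: Q-14 — 1 of the 5.

1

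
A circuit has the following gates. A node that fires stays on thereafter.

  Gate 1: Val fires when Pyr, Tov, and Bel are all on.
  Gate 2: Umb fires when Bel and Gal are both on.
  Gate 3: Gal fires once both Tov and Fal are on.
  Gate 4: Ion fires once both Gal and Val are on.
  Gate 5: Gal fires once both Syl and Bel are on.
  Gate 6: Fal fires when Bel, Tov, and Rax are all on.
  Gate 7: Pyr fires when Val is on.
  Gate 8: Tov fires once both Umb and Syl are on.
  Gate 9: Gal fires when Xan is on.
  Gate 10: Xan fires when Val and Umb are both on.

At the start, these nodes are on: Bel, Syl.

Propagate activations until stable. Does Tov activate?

Gate 5: Syl and Bel on → Gal on.
Bel and Gal are on, so Umb fires (Gate 2).
Gate 8: Umb and Syl on → Tov on.

Yes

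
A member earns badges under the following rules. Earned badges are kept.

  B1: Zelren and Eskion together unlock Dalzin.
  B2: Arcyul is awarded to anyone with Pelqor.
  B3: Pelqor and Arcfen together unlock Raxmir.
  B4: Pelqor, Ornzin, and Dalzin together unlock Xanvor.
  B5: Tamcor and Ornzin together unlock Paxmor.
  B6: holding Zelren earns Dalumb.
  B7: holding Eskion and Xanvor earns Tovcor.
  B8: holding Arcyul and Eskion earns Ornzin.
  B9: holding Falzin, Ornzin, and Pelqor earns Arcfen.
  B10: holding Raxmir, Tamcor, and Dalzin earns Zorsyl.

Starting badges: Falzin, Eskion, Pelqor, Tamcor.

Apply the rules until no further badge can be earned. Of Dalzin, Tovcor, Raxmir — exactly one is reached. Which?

Raxmir

With Pelqor, Arcyul is earned (B2).
With Arcyul and Eskion, Ornzin is earned (B8).
With Falzin, Ornzin, and Pelqor, Arcfen is earned (B9).
With Pelqor and Arcfen, Raxmir is earned (B3).
Dalzin would need Zelren and Eskion (B1), but Zelren is never earned. Tovcor would need Eskion and Xanvor (B7), but Xanvor is never earned.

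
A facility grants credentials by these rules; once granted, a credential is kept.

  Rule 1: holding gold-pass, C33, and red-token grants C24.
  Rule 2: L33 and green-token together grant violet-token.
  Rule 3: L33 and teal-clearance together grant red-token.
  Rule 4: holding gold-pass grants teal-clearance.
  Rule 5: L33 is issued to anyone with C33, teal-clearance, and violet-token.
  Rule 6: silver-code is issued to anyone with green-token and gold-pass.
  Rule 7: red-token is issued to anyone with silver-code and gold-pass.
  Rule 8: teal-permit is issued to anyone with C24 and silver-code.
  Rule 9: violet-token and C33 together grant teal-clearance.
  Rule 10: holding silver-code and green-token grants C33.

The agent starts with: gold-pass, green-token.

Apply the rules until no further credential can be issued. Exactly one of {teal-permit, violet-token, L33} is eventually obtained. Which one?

Holding green-token and gold-pass grants silver-code (Rule 6).
Holding silver-code and green-token grants C33 (Rule 10).
Holding silver-code and gold-pass grants red-token (Rule 7).
Holding gold-pass, C33, and red-token grants C24 (Rule 1).
Holding C24 and silver-code grants teal-permit (Rule 8).
L33 would need C33, teal-clearance, and violet-token (Rule 5), but violet-token is never granted. violet-token would need L33 and green-token (Rule 2), but L33 is never granted.

teal-permit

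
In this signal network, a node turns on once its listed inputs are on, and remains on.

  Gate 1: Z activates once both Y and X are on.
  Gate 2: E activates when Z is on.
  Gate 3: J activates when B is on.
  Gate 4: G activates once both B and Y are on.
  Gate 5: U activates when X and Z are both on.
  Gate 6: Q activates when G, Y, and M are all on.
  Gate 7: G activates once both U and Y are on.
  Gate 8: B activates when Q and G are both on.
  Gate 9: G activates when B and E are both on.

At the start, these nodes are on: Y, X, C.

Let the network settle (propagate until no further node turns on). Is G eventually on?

Y and X are on, so Z activates (Gate 1).
X and Z are on, so U activates (Gate 5).
Gate 7: U and Y on → G on.

Yes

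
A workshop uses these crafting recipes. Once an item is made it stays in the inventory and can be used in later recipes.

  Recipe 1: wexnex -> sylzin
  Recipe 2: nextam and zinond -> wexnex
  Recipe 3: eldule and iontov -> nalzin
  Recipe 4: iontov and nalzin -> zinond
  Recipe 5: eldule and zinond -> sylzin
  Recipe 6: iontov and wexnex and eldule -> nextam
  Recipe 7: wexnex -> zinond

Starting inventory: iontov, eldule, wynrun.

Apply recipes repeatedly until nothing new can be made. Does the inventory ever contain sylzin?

Yes

Using Recipe 3, eldule and iontov make nalzin.
Using Recipe 4, iontov and nalzin make zinond.
Using Recipe 5, eldule and zinond make sylzin.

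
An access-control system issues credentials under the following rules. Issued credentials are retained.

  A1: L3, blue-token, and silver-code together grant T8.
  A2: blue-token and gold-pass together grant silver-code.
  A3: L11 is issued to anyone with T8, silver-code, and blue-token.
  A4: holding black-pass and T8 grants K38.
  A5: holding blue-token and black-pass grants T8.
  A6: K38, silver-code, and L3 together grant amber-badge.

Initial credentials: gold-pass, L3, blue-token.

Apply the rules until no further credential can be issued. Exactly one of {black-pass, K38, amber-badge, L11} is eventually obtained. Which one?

L11

Holding blue-token and gold-pass grants silver-code (A2).
Holding L3, blue-token, and silver-code grants T8 (A1).
Holding T8, silver-code, and blue-token grants L11 (A3).
K38 would need black-pass and T8 (A4), but black-pass is never granted. No rule produces black-pass, and it is not given. amber-badge would need K38, silver-code, and L3 (A6), but K38 is never granted.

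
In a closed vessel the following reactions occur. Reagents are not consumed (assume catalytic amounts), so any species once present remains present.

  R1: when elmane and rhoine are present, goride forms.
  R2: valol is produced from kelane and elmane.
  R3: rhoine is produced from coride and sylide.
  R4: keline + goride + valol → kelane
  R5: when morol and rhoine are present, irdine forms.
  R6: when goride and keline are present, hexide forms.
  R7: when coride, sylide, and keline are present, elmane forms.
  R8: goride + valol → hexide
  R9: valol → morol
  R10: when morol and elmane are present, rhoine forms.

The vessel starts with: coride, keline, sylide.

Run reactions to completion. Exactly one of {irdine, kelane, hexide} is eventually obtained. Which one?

coride, sylide, and keline present → elmane forms (R7).
coride and sylide present → rhoine forms (R3).
elmane and rhoine present → goride forms (R1).
goride and keline present → hexide forms (R6).
kelane would need keline, goride, and valol (R4), but valol never forms. irdine would need morol and rhoine (R5), but morol never forms.

hexide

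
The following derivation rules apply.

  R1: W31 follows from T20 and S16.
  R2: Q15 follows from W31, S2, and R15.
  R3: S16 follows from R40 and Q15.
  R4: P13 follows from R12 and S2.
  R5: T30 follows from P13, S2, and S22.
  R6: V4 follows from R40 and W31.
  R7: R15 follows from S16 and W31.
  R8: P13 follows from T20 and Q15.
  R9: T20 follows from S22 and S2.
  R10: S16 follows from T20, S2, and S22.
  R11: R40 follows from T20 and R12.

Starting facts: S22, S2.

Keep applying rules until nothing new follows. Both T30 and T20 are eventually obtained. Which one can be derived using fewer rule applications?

T20

T20: From S22 and S2, R9 gives T20. [1 rule application]
T30: From S22 and S2, R9 gives T20. From T20, S2, and S22, R10 gives S16. T20 and S16 hold, so W31 follows (R1). S16 and W31 hold, so R15 follows (R7). W31, S2, and R15 hold, so Q15 follows (R2). T20 and Q15 hold, so P13 follows (R8). From P13, S2, and S22, R5 gives T30. [7 rule applications]
T20 needs fewer.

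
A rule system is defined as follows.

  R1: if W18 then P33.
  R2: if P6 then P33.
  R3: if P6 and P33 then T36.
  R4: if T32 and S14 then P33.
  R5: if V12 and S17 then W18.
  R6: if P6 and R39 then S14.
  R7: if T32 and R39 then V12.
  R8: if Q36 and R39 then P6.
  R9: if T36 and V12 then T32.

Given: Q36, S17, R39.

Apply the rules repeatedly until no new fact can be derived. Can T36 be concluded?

From Q36 and R39, R8 gives P6.
P6 holds, so P33 follows (R2).
From P6 and P33, R3 gives T36.

Yes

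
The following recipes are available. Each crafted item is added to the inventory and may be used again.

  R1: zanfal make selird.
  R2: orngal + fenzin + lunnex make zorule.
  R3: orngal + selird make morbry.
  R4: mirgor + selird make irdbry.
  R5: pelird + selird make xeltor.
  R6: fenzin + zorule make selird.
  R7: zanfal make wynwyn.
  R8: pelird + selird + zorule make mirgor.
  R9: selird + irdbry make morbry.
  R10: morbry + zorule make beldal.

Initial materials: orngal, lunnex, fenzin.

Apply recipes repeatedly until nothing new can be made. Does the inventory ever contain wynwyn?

No

wynwyn would need zanfal (R7), but zanfal is never obtained.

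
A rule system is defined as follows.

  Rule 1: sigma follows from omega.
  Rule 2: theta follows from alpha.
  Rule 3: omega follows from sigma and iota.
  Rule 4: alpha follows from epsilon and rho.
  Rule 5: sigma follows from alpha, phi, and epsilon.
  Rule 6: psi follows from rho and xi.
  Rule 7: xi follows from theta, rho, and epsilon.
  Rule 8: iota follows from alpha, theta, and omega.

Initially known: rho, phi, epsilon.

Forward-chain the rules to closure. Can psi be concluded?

Yes

From epsilon and rho, Rule 4 gives alpha.
alpha holds, so theta follows (Rule 2).
From theta, rho, and epsilon, Rule 7 gives xi.
rho and xi hold, so psi follows (Rule 6).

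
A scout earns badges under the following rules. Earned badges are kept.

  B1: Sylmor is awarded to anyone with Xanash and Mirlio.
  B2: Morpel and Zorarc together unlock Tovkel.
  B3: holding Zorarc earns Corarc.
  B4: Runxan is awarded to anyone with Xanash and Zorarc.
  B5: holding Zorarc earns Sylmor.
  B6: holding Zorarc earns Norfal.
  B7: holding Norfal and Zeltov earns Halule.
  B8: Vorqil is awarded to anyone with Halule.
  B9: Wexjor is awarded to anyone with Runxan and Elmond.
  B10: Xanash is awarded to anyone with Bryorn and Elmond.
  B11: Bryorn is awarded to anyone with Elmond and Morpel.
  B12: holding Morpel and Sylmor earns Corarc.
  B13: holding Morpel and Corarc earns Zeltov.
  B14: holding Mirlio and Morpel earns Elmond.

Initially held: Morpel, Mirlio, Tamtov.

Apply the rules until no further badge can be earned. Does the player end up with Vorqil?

No

Vorqil would need Halule (B8), but Halule is never earned.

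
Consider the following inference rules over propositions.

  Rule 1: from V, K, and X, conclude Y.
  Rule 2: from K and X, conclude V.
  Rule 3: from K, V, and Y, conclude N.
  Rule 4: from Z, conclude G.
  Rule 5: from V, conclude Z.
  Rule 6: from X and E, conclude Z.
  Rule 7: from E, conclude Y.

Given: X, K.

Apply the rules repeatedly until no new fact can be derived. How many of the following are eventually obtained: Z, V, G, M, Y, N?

K and X hold, so V follows (Rule 2).
V, K, and X hold, so Y follows (Rule 1).
V holds, so Z follows (Rule 5).
From K, V, and Y, Rule 3 gives N.
Z holds, so G follows (Rule 4).
Z: reached.
V: reached.
G: reached.
No rule produces M, and it is not given.
Y: reached.
N: reached.
Reached: Z, V, G, Y, and N — 5 of the 6.

5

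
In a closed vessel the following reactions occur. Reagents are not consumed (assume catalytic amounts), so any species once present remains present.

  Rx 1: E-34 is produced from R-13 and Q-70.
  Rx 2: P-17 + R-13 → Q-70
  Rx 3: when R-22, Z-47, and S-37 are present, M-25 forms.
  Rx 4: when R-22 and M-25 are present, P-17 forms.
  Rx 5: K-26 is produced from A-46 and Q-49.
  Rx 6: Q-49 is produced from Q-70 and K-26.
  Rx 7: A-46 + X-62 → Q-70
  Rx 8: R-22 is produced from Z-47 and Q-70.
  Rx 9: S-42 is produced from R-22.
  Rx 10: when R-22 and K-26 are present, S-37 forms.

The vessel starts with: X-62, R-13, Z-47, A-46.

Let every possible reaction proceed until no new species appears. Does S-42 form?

Yes

A-46 and X-62 present → Q-70 forms (Rx 7).
Z-47 and Q-70 present → R-22 forms (Rx 8).
R-22 present → S-42 forms (Rx 9).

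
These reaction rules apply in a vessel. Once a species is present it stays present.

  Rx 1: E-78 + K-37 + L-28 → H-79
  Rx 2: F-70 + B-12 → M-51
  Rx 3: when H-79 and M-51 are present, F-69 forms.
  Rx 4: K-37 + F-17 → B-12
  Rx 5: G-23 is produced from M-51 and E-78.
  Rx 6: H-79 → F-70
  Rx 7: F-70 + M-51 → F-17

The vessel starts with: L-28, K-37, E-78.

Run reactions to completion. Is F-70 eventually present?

Yes

E-78, K-37, and L-28 present → H-79 forms (Rx 1).
H-79 present → F-70 forms (Rx 6).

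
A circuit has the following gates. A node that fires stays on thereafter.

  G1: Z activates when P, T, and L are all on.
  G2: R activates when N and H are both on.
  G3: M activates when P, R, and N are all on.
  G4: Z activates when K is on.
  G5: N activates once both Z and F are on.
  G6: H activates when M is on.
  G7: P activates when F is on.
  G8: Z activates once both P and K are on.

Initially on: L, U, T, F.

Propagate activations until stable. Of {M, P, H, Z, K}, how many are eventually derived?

F is on, so P activates (G7).
P, T, and L are on, so Z activates (G1).
M would need P, R, and N (G3), but R never turns on.
P: reached.
H would need M (G6), but M never turns on.
Z: reached.
No rule produces K, and it is not given.
Reached: P and Z — 2 of the 5.

2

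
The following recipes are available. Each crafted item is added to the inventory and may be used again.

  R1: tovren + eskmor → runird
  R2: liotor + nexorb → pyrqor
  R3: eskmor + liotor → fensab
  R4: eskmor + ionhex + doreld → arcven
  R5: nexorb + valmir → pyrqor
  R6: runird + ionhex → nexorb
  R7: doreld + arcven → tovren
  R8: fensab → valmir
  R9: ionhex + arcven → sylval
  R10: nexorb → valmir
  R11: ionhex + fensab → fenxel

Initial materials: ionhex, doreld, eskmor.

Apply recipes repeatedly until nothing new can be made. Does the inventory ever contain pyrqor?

eskmor + ionhex + doreld → arcven (R4).
Using R7, doreld and arcven make tovren.
tovren + eskmor → runird (R1).
Using R6, runird and ionhex make nexorb.
nexorb → valmir (R10).
Using R5, nexorb and valmir make pyrqor.

Yes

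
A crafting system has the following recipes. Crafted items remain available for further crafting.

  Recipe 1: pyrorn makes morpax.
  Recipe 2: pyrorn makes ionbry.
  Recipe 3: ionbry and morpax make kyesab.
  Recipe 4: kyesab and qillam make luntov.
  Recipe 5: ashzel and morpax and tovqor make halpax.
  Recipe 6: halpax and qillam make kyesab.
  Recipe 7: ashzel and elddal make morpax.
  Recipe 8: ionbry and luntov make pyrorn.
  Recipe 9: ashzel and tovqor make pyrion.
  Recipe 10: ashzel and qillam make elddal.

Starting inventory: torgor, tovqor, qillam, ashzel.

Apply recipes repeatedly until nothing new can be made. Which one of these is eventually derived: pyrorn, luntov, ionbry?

ashzel and qillam → elddal (Recipe 10).
Using Recipe 7, ashzel and elddal make morpax.
Using Recipe 5, ashzel, morpax, and tovqor make halpax.
Using Recipe 6, halpax and qillam make kyesab.
kyesab and qillam → luntov (Recipe 4).
pyrorn would need ionbry and luntov (Recipe 8), but ionbry is never obtained. ionbry would need pyrorn (Recipe 2), but pyrorn is never obtained.

luntov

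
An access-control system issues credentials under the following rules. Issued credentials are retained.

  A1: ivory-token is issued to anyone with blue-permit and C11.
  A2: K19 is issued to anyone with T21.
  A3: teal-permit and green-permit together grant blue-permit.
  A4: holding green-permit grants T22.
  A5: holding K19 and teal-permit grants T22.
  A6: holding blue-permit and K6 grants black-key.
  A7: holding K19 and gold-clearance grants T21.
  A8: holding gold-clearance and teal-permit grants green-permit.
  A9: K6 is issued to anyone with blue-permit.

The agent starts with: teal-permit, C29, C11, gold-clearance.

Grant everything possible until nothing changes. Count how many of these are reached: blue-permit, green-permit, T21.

Holding gold-clearance and teal-permit grants green-permit (A8).
Holding teal-permit and green-permit grants blue-permit (A3).
blue-permit: reached.
green-permit: reached.
T21 would need K19 and gold-clearance (A7), but K19 is never granted.
Reached: blue-permit and green-permit — 2 of the 3.

2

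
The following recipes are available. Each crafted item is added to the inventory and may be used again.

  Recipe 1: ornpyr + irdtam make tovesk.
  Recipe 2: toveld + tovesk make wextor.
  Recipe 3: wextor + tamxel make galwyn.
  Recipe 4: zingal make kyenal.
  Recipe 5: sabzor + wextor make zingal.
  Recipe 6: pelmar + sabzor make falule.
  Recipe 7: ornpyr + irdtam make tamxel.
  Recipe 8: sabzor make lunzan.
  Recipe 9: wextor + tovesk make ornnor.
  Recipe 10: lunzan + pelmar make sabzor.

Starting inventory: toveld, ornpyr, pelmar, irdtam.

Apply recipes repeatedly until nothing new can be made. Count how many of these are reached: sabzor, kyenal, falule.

0

sabzor would need lunzan and pelmar (Recipe 10), but lunzan is never obtained.
kyenal would need zingal (Recipe 4), but zingal is never obtained.
falule would need pelmar and sabzor (Recipe 6), but sabzor is never obtained.
None of the 3 are reached.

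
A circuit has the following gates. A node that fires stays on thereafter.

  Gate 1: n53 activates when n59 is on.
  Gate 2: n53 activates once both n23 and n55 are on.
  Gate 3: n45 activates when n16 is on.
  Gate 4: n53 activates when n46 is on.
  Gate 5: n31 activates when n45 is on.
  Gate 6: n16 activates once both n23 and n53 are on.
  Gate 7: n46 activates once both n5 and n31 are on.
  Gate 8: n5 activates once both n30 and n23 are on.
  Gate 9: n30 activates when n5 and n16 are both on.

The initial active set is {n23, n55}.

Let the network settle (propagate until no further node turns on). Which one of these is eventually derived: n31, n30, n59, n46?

n23 and n55 are on, so n53 activates (Gate 2).
Gate 6: n23 and n53 on → n16 on.
n16 is on, so n45 activates (Gate 3).
n45 is on, so n31 activates (Gate 5).
No rule produces n59, and it is not given. n46 would need n5 and n31 (Gate 7), but n5 never turns on. n30 would need n5 and n16 (Gate 9), but n5 never turns on.

n31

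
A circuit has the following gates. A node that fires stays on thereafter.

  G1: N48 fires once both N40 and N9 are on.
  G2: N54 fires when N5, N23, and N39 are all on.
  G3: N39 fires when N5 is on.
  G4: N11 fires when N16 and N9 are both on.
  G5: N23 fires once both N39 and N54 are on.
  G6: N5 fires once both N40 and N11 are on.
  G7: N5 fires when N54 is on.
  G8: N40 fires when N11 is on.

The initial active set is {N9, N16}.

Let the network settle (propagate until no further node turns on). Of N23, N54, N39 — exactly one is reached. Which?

N39

N16 and N9 are on, so N11 fires (G4).
N11 is on, so N40 fires (G8).
N40 and N11 are on, so N5 fires (G6).
G3: N5 on → N39 on.
N54 would need N5, N23, and N39 (G2), but N23 never turns on. N23 would need N39 and N54 (G5), but N54 never turns on.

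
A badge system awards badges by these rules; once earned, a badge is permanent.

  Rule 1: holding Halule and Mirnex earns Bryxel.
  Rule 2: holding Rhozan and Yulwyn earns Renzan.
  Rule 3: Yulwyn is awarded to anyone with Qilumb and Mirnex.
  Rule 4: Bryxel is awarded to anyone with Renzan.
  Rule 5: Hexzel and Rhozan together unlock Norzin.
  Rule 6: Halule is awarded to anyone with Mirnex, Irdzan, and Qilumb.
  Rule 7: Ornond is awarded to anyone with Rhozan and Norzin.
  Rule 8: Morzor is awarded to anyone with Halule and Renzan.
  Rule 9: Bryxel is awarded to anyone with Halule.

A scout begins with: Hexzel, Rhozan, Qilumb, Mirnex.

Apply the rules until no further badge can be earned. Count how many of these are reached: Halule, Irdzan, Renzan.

With Qilumb and Mirnex, Yulwyn is earned (Rule 3).
With Rhozan and Yulwyn, Renzan is earned (Rule 2).
Halule would need Mirnex, Irdzan, and Qilumb (Rule 6), but Irdzan is never earned.
No rule produces Irdzan, and it is not given.
Renzan: reached.
Reached: Renzan — 1 of the 3.

1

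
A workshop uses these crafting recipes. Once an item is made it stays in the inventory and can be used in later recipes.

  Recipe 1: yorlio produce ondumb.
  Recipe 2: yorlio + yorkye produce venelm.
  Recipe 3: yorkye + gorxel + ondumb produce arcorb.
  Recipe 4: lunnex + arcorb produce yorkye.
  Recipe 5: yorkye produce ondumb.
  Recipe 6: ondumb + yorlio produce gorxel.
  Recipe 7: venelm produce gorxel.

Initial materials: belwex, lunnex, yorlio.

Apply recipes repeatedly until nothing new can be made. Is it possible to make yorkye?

No

yorkye would need lunnex and arcorb (Recipe 4), but arcorb is never obtained.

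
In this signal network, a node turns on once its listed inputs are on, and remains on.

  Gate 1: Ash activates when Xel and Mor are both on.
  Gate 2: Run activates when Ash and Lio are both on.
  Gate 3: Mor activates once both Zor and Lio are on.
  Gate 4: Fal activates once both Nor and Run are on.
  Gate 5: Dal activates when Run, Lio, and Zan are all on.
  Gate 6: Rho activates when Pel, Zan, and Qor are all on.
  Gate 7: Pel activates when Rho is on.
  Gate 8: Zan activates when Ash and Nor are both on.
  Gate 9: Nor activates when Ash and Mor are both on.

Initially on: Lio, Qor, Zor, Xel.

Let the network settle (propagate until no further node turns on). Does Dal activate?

Zor and Lio are on, so Mor activates (Gate 3).
Xel and Mor are on, so Ash activates (Gate 1).
Ash and Lio are on, so Run activates (Gate 2).
Gate 9: Ash and Mor on → Nor on.
Ash and Nor are on, so Zan activates (Gate 8).
Run, Lio, and Zan are on, so Dal activates (Gate 5).

Yes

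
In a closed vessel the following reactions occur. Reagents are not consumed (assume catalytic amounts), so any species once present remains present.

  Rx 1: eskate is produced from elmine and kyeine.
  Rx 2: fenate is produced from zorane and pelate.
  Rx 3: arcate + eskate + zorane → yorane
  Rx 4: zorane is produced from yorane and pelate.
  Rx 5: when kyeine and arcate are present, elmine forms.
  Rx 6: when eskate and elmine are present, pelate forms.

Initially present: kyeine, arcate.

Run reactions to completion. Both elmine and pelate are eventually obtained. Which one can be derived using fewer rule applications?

elmine

elmine: kyeine and arcate present → elmine forms (Rx 5). [1 rule application]
pelate: kyeine and arcate present → elmine forms (Rx 5). elmine and kyeine present → eskate forms (Rx 1). eskate and elmine present → pelate forms (Rx 6). [3 rule applications]
elmine needs fewer.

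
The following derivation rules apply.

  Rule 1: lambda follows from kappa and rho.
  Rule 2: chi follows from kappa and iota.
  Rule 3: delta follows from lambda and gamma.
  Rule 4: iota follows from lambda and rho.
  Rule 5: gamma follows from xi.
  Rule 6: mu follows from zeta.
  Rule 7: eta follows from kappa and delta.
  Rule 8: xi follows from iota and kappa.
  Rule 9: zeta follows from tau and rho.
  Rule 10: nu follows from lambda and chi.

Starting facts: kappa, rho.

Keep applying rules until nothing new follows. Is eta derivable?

Yes

From kappa and rho, Rule 1 gives lambda.
From lambda and rho, Rule 4 gives iota.
iota and kappa hold, so xi follows (Rule 8).
xi holds, so gamma follows (Rule 5).
lambda and gamma hold, so delta follows (Rule 3).
From kappa and delta, Rule 7 gives eta.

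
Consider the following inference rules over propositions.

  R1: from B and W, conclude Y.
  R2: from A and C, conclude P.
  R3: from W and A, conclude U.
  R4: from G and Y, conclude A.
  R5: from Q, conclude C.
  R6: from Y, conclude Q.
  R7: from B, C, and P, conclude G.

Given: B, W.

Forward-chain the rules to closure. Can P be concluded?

No

P would need A and C (R2), but A is never established.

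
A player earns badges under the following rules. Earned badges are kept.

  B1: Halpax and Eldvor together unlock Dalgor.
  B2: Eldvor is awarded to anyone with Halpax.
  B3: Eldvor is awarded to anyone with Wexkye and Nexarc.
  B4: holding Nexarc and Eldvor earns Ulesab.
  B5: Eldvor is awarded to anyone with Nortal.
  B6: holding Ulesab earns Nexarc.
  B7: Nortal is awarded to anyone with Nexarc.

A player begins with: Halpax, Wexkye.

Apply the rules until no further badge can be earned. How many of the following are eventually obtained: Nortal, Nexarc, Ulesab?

0

Nortal would need Nexarc (B7), but Nexarc is never earned.
Nexarc would need Ulesab (B6), but Ulesab is never earned.
Ulesab would need Nexarc and Eldvor (B4), but Nexarc is never earned.
None of the 3 are reached.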